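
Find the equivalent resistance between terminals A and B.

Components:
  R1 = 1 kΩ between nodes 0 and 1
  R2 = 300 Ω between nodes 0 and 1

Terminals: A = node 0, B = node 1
Reduce the network between node 0 (A) and node 1 (B) by series/parallel combination:
  Rp1 = R1 ‖ R2 (parallel, both between nodes 0 and 1) = 1/(1/1000 + 1/300) = 230.8 Ω
R_eq = 230.8 Ω

Final answer: 230.8 Ω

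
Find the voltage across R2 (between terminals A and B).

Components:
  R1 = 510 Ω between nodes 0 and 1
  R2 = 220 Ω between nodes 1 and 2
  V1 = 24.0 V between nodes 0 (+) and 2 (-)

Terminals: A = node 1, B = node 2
R1 and R2 are in series across V1 (node 0 → node 1 → node 2), and the output A–B is taken across R2, so this is a voltage divider.
Series current: I = V1/(R1 + R2) = 24/(510 + 220) = 24/730 = 0.03288 A
V_R2 = I × R2 = V1 × R2/(R1 + R2) = 24 × 220/730 = 7.233 V

Final answer: 7.233 V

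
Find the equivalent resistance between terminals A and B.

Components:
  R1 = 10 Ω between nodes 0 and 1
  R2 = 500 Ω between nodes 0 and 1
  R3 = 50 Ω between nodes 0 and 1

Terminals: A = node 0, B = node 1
Reduce the network between node 0 (A) and node 1 (B) by series/parallel combination:
  Rp1 = R1 ‖ R2 ‖ R3 (parallel, all between nodes 0 and 1) = 1/(1/10 + 1/500 + 1/50) = 8.197 Ω
R_eq = 8.197 Ω

Final answer: 8.197 Ω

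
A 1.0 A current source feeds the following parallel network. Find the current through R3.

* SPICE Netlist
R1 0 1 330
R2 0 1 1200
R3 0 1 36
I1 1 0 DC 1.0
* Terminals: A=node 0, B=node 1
All resistors sit directly between nodes 0 and 1, so they are in parallel and share one voltage V; the full source current 1 A splits among them.
1/R_par = 1/330 + 1/1200 + 1/36 = 0.03164 S  =>  R_par = 31.6 Ω
V = I × R_par = 1 × 31.6 = 31.6 V
I_R3 = V/R3 = 31.6/36 = 0.8779 A

Final answer: 0.8779 A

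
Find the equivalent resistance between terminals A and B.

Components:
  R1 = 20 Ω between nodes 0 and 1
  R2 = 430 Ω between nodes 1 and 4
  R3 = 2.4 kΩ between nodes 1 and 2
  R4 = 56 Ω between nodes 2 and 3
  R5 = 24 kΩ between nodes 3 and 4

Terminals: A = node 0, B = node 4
Reduce the network between node 0 (A) and node 4 (B) by series/parallel combination:
  Rs1 = R3 + R4 (series, joined only at node 2) = 2400 + 56 = 2456 Ω
  Rs2 = R5 + Rs1 (series, joined only at node 3) = 24000 + 2456 = 26460 Ω
  Rp1 = R2 ‖ Rs2 (parallel, both between nodes 1 and 4) = 1/(1/430 + 1/26460) = 423.1 Ω
  Rs3 = R1 + Rp1 (series, joined only at node 1) = 20 + 423.1 = 443.1 Ω
R_eq = 443.1 Ω

Final answer: 443.1 Ω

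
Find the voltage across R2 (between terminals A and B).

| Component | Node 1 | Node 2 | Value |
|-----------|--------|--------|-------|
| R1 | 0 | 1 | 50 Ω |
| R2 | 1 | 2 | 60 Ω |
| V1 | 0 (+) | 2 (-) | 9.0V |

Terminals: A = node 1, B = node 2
R1 and R2 are in series across V1 (node 0 → node 1 → node 2), and the output A–B is taken across R2, so this is a voltage divider.
Series current: I = V1/(R1 + R2) = 9/(50 + 60) = 9/110 = 0.08182 A
V_R2 = I × R2 = V1 × R2/(R1 + R2) = 9 × 60/110 = 4.909 V

Final answer: 4.909 V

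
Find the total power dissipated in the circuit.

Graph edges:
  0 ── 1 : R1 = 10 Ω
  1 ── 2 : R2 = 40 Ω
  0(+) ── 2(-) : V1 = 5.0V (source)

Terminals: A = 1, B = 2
Nodal analysis, taking node 2 as the 0 V reference.
Source V1 fixes V_0 = 5 V.
KCL at each unknown node (sum of currents leaving = 0; resistances in Ω):
  Node 1: (V_1 - 5)/10 + (V_1 - 0)/40 = 0
Collecting terms: 0.125 × V_1 = 0.5  =>  V_1 = 4 V
Power in each resistor, P = (ΔV)²/R:
  P_R1 = (5 - 4)²/10 = 0.1 W
  P_R2 = (4 - 0)²/40 = 0.4 W
P_total = P_R1 + P_R2 = 0.5 W

Final answer: 0.5 W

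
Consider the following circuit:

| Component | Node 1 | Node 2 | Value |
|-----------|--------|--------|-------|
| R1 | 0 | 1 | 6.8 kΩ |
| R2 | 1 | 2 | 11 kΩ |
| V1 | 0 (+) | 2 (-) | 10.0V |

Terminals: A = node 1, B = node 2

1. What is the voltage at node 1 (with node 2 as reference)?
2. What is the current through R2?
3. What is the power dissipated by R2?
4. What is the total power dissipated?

Nodal analysis, taking node 2 as the 0 V reference.
Source V1 fixes V_0 = 10 V.
KCL at each unknown node (sum of currents leaving = 0; resistances in Ω):
  Node 1: (V_1 - 10)/6800 + (V_1 - 0)/11000 = 0
Collecting terms: 0.000238 × V_1 = 0.001471  =>  V_1 = 6.18 V
Part 1:
  Read off the nodal solution: V_1 = 6.18 V
Part 2:
  I_R2 = (V_1 - V_2)/R2 = (6.18 - 0)/11000 = 0.0005618 A
  Magnitude: I_R2 = 0.0005618 A
Part 3:
  I_R2 = (V_1 - V_2)/R2 = (6.18 - 0)/11000 = 0.0005618 A
  P_R2 = I_R2² × R2 = (0.0005618)² × 11000 = 0.003472 W
Part 4:
  Power in each resistor, P = (ΔV)²/R:
    P_R1 = (10 - 6.18)²/6800 = 0.002146 W
    P_R2 = (6.18 - 0)²/11000 = 0.003472 W
  P_total = P_R1 + P_R2 = 0.005618 W

Final answers:
1. V_1 = 6.18 V
2. I_R2 = 0.0005618 A
3. P_R2 = 0.003472 W
4. P_total = 0.005618 W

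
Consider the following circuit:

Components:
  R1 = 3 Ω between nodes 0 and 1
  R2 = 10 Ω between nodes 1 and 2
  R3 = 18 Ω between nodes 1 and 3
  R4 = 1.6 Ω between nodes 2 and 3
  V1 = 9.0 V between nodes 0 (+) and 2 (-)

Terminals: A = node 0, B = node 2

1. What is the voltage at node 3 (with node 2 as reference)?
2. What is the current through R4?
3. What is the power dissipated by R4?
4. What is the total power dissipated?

Nodal analysis, taking node 2 as the 0 V reference.
Source V1 fixes V_0 = 9 V.
KCL at each unknown node (sum of currents leaving = 0; resistances in Ω):
  Node 1: (V_1 - 9)/3 + (V_1 - 0)/10 + (V_1 - V_3)/18 = 0
  Node 3: (V_3 - V_1)/18 + (V_3 - 0)/1.6 = 0
Collecting terms (coefficients in siemens):
  0.4889·V_1 - 0.05556·V_3 = 3
  0.6806·V_3 - 0.05556·V_1 = 0
Determinant D = (0.4889)(0.6806) - (-0.05556)(-0.05556) = 0.3296
V_1 = [(3)(0.6806) - (-0.05556)(0)]/D = 6.194 V
V_3 = [(0.4889)(0) - (3)(-0.05556)]/D = 0.5056 V
Part 1:
  Read off the nodal solution: V_3 = 0.5056 V
Part 2:
  I_R4 = (V_2 - V_3)/R4 = (0 - 0.5056)/1.6 = -0.316 A
  Magnitude: I_R4 = 0.316 A
Part 3:
  I_R4 = (V_2 - V_3)/R4 = (0 - 0.5056)/1.6 = -0.316 A
  P_R4 = I_R4² × R4 = (-0.316)² × 1.6 = 0.1598 W
Part 4:
  Power in each resistor, P = (ΔV)²/R:
    P_R1 = (9 - 6.194)²/3 = 2.625 W
    P_R2 = (6.194 - 0)²/10 = 3.836 W
    P_R3 = (6.194 - 0.5056)²/18 = 1.798 W
    P_R4 = (0 - 0.5056)²/1.6 = 0.1598 W
  P_total = P_R1 + P_R2 + P_R3 + P_R4 = 8.419 W

Final answers:
1. V_3 = 0.5056 V
2. I_R4 = 0.316 A
3. P_R4 = 0.1598 W
4. P_total = 8.419 W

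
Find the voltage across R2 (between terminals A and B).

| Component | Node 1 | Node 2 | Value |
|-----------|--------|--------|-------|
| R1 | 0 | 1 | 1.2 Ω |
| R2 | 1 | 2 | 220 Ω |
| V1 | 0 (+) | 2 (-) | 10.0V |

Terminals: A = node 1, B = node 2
R1 and R2 are in series across V1 (node 0 → node 1 → node 2), and the output A–B is taken across R2, so this is a voltage divider.
Series current: I = V1/(R1 + R2) = 10/(1.2 + 220) = 10/221.2 = 0.04521 A
V_R2 = I × R2 = V1 × R2/(R1 + R2) = 10 × 220/221.2 = 9.946 V

Final answer: 9.946 V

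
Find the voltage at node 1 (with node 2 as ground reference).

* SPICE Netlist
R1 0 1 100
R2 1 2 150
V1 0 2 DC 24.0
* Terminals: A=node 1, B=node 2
Nodal analysis, taking node 2 as the 0 V reference.
Source V1 fixes V_0 = 24 V.
KCL at each unknown node (sum of currents leaving = 0; resistances in Ω):
  Node 1: (V_1 - 24)/100 + (V_1 - 0)/150 = 0
Collecting terms: 0.01667 × V_1 = 0.24  =>  V_1 = 14.4 V
The requested potential is V_1 = 14.4 V.

Final answer: V_1 = 14.4 V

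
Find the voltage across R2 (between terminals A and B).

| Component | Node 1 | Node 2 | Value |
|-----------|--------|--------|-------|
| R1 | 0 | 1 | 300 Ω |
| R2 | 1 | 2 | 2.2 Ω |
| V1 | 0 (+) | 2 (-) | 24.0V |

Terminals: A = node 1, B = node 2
R1 and R2 are in series across V1 (node 0 → node 1 → node 2), and the output A–B is taken across R2, so this is a voltage divider.
Series current: I = V1/(R1 + R2) = 24/(300 + 2.2) = 24/302.2 = 0.07942 A
V_R2 = I × R2 = V1 × R2/(R1 + R2) = 24 × 2.2/302.2 = 0.1747 V

Final answer: 0.1747 V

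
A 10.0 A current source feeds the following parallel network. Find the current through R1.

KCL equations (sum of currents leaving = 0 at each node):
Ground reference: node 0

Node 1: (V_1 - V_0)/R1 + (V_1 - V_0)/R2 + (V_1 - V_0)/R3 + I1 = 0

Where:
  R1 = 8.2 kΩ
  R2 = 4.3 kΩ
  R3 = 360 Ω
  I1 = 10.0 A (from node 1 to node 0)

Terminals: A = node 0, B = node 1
All resistors sit directly between nodes 0 and 1, so they are in parallel and share one voltage V; the full source current 10 A splits among them.
1/R_par = 1/8200 + 1/4300 + 1/360 = 0.003132 S  =>  R_par = 319.3 Ω
V = I × R_par = 10 × 319.3 = 3193 V
I_R1 = V/R1 = 3193/8200 = 0.3893 A

Final answer: 0.3893 A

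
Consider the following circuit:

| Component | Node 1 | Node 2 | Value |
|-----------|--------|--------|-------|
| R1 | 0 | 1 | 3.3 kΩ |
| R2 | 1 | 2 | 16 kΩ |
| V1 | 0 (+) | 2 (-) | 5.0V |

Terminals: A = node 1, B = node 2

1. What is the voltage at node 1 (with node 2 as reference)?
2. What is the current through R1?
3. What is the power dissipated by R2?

Nodal analysis, taking node 2 as the 0 V reference.
Source V1 fixes V_0 = 5 V.
KCL at each unknown node (sum of currents leaving = 0; resistances in Ω):
  Node 1: (V_1 - 5)/3300 + (V_1 - 0)/16000 = 0
Collecting terms: 0.0003655 × V_1 = 0.001515  =>  V_1 = 4.145 V
Part 1:
  Read off the nodal solution: V_1 = 4.145 V
Part 2:
  I_R1 = (V_0 - V_1)/R1 = (5 - 4.145)/3300 = 0.0002591 A
  Magnitude: I_R1 = 0.0002591 A
Part 3:
  I_R2 = (V_1 - V_2)/R2 = (4.145 - 0)/16000 = 0.0002591 A
  P_R2 = I_R2² × R2 = (0.0002591)² × 16000 = 0.001074 W

Final answers:
1. V_1 = 4.145 V
2. I_R1 = 0.0002591 A
3. P_R2 = 0.001074 W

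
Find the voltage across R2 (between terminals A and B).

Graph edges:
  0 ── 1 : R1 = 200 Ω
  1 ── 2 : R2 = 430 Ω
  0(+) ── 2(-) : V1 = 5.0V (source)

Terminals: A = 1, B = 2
R1 and R2 are in series across V1 (node 0 → node 1 → node 2), and the output A–B is taken across R2, so this is a voltage divider.
Series current: I = V1/(R1 + R2) = 5/(200 + 430) = 5/630 = 0.007937 A
V_R2 = I × R2 = V1 × R2/(R1 + R2) = 5 × 430/630 = 3.413 V

Final answer: 3.413 V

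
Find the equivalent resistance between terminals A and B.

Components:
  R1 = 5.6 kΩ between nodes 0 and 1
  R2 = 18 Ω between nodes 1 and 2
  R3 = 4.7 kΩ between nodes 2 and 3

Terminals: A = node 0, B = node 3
Reduce the network between node 0 (A) and node 3 (B) by series/parallel combination:
  Rs1 = R1 + R2 (series, joined only at node 1) = 5600 + 18 = 5618 Ω
  Rs2 = R3 + Rs1 (series, joined only at node 2) = 4700 + 5618 = 10320 Ω
R_eq = 10.32 kΩ

Final answer: 10.32 kΩ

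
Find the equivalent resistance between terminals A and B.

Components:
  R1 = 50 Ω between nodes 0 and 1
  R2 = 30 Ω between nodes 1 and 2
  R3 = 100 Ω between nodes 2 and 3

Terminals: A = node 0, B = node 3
Reduce the network between node 0 (A) and node 3 (B) by series/parallel combination:
  Rs1 = R1 + R2 (series, joined only at node 1) = 50 + 30 = 80 Ω
  Rs2 = R3 + Rs1 (series, joined only at node 2) = 100 + 80 = 180 Ω
R_eq = 180 Ω

Final answer: 180 Ω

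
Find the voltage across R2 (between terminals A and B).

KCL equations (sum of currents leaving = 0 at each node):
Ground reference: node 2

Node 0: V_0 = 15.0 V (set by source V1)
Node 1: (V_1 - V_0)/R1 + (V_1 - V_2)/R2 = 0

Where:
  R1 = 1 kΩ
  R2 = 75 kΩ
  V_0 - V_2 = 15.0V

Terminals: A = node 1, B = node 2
R1 and R2 are in series across V1 (node 0 → node 1 → node 2), and the output A–B is taken across R2, so this is a voltage divider.
Series current: I = V1/(R1 + R2) = 15/(1000 + 75000) = 15/76000 = 0.0001974 A
V_R2 = I × R2 = V1 × R2/(R1 + R2) = 15 × 75000/76000 = 14.8 V

Final answer: 14.8 V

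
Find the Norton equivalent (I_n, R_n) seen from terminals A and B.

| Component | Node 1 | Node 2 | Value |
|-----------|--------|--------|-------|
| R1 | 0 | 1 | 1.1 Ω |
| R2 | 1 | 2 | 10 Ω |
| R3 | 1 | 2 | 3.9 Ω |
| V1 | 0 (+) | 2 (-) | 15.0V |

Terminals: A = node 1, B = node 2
Find the Thévenin equivalent first; then I_n = V_th/R_th and R_n = R_th.
Step 1 — V_th is the open-circuit voltage V_A - V_B (nothing connected across the terminals).
Nodal analysis, taking node 2 as the 0 V reference.
Source V1 fixes V_0 = 15 V.
KCL at each unknown node (sum of currents leaving = 0; resistances in Ω):
  Node 1: (V_1 - 15)/1.1 + (V_1 - 0)/10 + (V_1 - 0)/3.9 = 0
Collecting terms: 1.266 × V_1 = 13.64  =>  V_1 = 10.78 V
V_th = V_1 - V_2 = 10.78 - 0 = 10.78 V
Step 2 — R_th: zero the source — replace V1 by a short circuit (node 2 merges into node 0) — and find the resistance seen between A (node 1) and B (node 0).
Reduce the network between node 1 (A) and node 0 (B) by series/parallel combination:
  Rp1 = R1 ‖ R2 ‖ R3 (parallel, all between nodes 0 and 1) = 1/(1/1.1 + 1/10 + 1/3.9) = 0.7902 Ω
R_th = 0.7902 Ω
I_n = V_th/R_th = 10.78/0.7902 = 13.64 A, and R_n = R_th = 0.7902 Ω

Final answer: I_n = 13.64 A, R_n = 0.7902 Ω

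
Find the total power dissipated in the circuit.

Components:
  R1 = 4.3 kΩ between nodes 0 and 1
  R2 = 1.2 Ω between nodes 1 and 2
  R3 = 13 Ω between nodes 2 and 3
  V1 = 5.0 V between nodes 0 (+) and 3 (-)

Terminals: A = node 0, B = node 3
Nodal analysis, taking node 3 as the 0 V reference.
Source V1 fixes V_0 = 5 V.
KCL at each unknown node (sum of currents leaving = 0; resistances in Ω):
  Node 1: (V_1 - 5)/4300 + (V_1 - V_2)/1.2 = 0
  Node 2: (V_2 - V_1)/1.2 + (V_2 - 0)/13 = 0
Collecting terms (coefficients in siemens):
  0.8336·V_1 - 0.8333·V_2 = 0.001163
  0.9103·V_2 - 0.8333·V_1 = 0
Determinant D = (0.8336)(0.9103) - (-0.8333)(-0.8333) = 0.06431
V_1 = [(0.001163)(0.9103) - (-0.8333)(0)]/D = 0.01646 V
V_2 = [(0.8336)(0) - (0.001163)(-0.8333)]/D = 0.01507 V
Power in each resistor, P = (ΔV)²/R:
  P_R1 = (5 - 0.01646)²/4300 = 0.005776 W
  P_R2 = (0.01646 - 0.01507)²/1.2 = 0.000001612 W
  P_R3 = (0.01507 - 0)²/13 = 0.00001746 W
P_total = P_R1 + P_R2 + P_R3 = 0.005795 W

Final answer: 0.005795 W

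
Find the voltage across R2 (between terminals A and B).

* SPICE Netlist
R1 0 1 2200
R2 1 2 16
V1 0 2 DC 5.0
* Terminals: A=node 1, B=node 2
R1 and R2 are in series across V1 (node 0 → node 1 → node 2), and the output A–B is taken across R2, so this is a voltage divider.
Series current: I = V1/(R1 + R2) = 5/(2200 + 16) = 5/2216 = 0.002256 A
V_R2 = I × R2 = V1 × R2/(R1 + R2) = 5 × 16/2216 = 0.0361 V

Final answer: 0.0361 V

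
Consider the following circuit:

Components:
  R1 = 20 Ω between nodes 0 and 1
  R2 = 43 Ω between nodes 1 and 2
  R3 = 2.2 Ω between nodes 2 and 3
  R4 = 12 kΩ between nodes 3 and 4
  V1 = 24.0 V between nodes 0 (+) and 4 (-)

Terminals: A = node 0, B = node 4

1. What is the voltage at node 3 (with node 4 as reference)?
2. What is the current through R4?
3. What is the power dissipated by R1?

Nodal analysis, taking node 4 as the 0 V reference.
Source V1 fixes V_0 = 24 V.
KCL at each unknown node (sum of currents leaving = 0; resistances in Ω):
  Node 1: (V_1 - 24)/20 + (V_1 - V_2)/43 = 0
  Node 2: (V_2 - V_1)/43 + (V_2 - V_3)/2.2 = 0
  Node 3: (V_3 - V_2)/2.2 + (V_3 - 0)/12000 = 0
Collecting terms (coefficients in siemens):
  0.07326·V_1 - 0.02326·V_2 = 1.2
  0.4778·V_2 - 0.02326·V_1 - 0.4545·V_3 = 0
  0.4546·V_3 - 0.4545·V_2 = 0
Solving these 3 simultaneous equations (Gaussian elimination) gives:
  V_1 = 23.96 V, V_2 = 23.87 V, V_3 = 23.87 V
Part 1:
  Read off the nodal solution: V_3 = 23.87 V
Part 2:
  I_R4 = (V_3 - V_4)/R4 = (23.87 - 0)/12000 = 0.001989 A
  Magnitude: I_R4 = 0.001989 A
Part 3:
  I_R1 = (V_0 - V_1)/R1 = (24 - 23.96)/20 = 0.001989 A
  P_R1 = I_R1² × R1 = (0.001989)² × 20 = 0.00007914 W

Final answers:
1. V_3 = 23.87 V
2. I_R4 = 0.001989 A
3. P_R1 = 7.914e-05 W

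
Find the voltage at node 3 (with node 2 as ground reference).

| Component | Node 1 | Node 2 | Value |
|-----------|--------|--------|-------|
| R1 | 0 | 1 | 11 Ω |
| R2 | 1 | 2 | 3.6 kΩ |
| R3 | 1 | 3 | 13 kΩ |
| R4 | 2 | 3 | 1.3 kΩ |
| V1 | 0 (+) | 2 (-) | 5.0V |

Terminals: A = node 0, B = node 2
Nodal analysis, taking node 2 as the 0 V reference.
Source V1 fixes V_0 = 5 V.
KCL at each unknown node (sum of currents leaving = 0; resistances in Ω):
  Node 1: (V_1 - 5)/11 + (V_1 - 0)/3600 + (V_1 - V_3)/13000 = 0
  Node 3: (V_3 - V_1)/13000 + (V_3 - 0)/1300 = 0
Collecting terms (coefficients in siemens):
  0.09126·V_1 - 0.00007692·V_3 = 0.4545
  0.0008462·V_3 - 0.00007692·V_1 = 0
Determinant D = (0.09126)(0.0008462) - (-0.00007692)(-0.00007692) = 0.00007722
V_1 = [(0.4545)(0.0008462) - (-0.00007692)(0)]/D = 4.981 V
V_3 = [(0.09126)(0) - (0.4545)(-0.00007692)]/D = 0.4528 V
The requested potential is V_3 = 0.4528 V.

Final answer: V_3 = 0.4528 V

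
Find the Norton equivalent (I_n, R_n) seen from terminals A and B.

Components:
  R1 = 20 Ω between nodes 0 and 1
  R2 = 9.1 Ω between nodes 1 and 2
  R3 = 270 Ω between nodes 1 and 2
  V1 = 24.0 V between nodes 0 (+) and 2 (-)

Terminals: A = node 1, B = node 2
Find the Thévenin equivalent first; then I_n = V_th/R_th and R_n = R_th.
Step 1 — V_th is the open-circuit voltage V_A - V_B (nothing connected across the terminals).
Nodal analysis, taking node 2 as the 0 V reference.
Source V1 fixes V_0 = 24 V.
KCL at each unknown node (sum of currents leaving = 0; resistances in Ω):
  Node 1: (V_1 - 24)/20 + (V_1 - 0)/9.1 + (V_1 - 0)/270 = 0
Collecting terms: 0.1636 × V_1 = 1.2  =>  V_1 = 7.335 V
V_th = V_1 - V_2 = 7.335 - 0 = 7.335 V
Step 2 — R_th: zero the source — replace V1 by a short circuit (node 2 merges into node 0) — and find the resistance seen between A (node 1) and B (node 0).
Reduce the network between node 1 (A) and node 0 (B) by series/parallel combination:
  Rp1 = R1 ‖ R2 ‖ R3 (parallel, all between nodes 0 and 1) = 1/(1/20 + 1/9.1 + 1/270) = 6.113 Ω
R_th = 6.113 Ω
I_n = V_th/R_th = 7.335/6.113 = 1.2 A, and R_n = R_th = 6.113 Ω

Final answer: I_n = 1.2 A, R_n = 6.113 Ω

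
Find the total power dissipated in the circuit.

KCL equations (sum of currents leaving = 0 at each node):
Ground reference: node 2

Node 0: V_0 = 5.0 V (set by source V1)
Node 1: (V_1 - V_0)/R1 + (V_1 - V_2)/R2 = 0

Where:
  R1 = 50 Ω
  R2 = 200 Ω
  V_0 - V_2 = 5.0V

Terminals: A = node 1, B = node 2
Nodal analysis, taking node 2 as the 0 V reference.
Source V1 fixes V_0 = 5 V.
KCL at each unknown node (sum of currents leaving = 0; resistances in Ω):
  Node 1: (V_1 - 5)/50 + (V_1 - 0)/200 = 0
Collecting terms: 0.025 × V_1 = 0.1  =>  V_1 = 4 V
Power in each resistor, P = (ΔV)²/R:
  P_R1 = (5 - 4)²/50 = 0.02 W
  P_R2 = (4 - 0)²/200 = 0.08 W
P_total = P_R1 + P_R2 = 0.1 W

Final answer: 0.1 W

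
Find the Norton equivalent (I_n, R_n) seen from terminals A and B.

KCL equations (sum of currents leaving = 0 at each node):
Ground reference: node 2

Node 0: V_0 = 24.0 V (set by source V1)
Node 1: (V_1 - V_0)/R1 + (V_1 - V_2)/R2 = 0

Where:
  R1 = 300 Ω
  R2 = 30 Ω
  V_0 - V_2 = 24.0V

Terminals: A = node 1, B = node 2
Find the Thévenin equivalent first; then I_n = V_th/R_th and R_n = R_th.
Step 1 — V_th is the open-circuit voltage V_A - V_B (nothing connected across the terminals).
Nodal analysis, taking node 2 as the 0 V reference.
Source V1 fixes V_0 = 24 V.
KCL at each unknown node (sum of currents leaving = 0; resistances in Ω):
  Node 1: (V_1 - 24)/300 + (V_1 - 0)/30 = 0
Collecting terms: 0.03667 × V_1 = 0.08  =>  V_1 = 2.182 V
V_th = V_1 - V_2 = 2.182 - 0 = 2.182 V
Step 2 — R_th: zero the source — replace V1 by a short circuit (node 2 merges into node 0) — and find the resistance seen between A (node 1) and B (node 0).
Reduce the network between node 1 (A) and node 0 (B) by series/parallel combination:
  Rp1 = R1 ‖ R2 (parallel, both between nodes 0 and 1) = 1/(1/300 + 1/30) = 27.27 Ω
R_th = 27.27 Ω
I_n = V_th/R_th = 2.182/27.27 = 0.08 A, and R_n = R_th = 27.27 Ω

Final answer: I_n = 0.08 A, R_n = 27.27 Ω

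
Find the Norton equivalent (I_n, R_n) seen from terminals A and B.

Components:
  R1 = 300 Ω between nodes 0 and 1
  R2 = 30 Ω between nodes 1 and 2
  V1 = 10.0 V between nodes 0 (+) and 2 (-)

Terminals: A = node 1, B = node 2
Find the Thévenin equivalent first; then I_n = V_th/R_th and R_n = R_th.
Step 1 — V_th is the open-circuit voltage V_A - V_B (nothing connected across the terminals).
Nodal analysis, taking node 2 as the 0 V reference.
Source V1 fixes V_0 = 10 V.
KCL at each unknown node (sum of currents leaving = 0; resistances in Ω):
  Node 1: (V_1 - 10)/300 + (V_1 - 0)/30 = 0
Collecting terms: 0.03667 × V_1 = 0.03333  =>  V_1 = 0.9091 V
V_th = V_1 - V_2 = 0.9091 - 0 = 0.9091 V
Step 2 — R_th: zero the source — replace V1 by a short circuit (node 2 merges into node 0) — and find the resistance seen between A (node 1) and B (node 0).
Reduce the network between node 1 (A) and node 0 (B) by series/parallel combination:
  Rp1 = R1 ‖ R2 (parallel, both between nodes 0 and 1) = 1/(1/300 + 1/30) = 27.27 Ω
R_th = 27.27 Ω
I_n = V_th/R_th = 0.9091/27.27 = 0.03333 A, and R_n = R_th = 27.27 Ω

Final answer: I_n = 0.03333 A, R_n = 27.27 Ω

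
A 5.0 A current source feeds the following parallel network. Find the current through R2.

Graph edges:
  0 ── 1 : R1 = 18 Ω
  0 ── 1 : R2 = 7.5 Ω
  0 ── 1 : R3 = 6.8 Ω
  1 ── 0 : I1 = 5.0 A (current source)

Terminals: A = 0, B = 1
All resistors sit directly between nodes 0 and 1, so they are in parallel and share one voltage V; the full source current 5 A splits among them.
1/R_par = 1/18 + 1/7.5 + 1/6.8 = 0.3359 S  =>  R_par = 2.977 Ω
V = I × R_par = 5 × 2.977 = 14.88 V
I_R2 = V/R2 = 14.88/7.5 = 1.984 A

Final answer: 1.984 A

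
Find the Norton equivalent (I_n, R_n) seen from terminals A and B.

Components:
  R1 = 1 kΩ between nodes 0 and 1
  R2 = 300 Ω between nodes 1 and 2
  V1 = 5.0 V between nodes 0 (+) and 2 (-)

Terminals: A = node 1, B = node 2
Find the Thévenin equivalent first; then I_n = V_th/R_th and R_n = R_th.
Step 1 — V_th is the open-circuit voltage V_A - V_B (nothing connected across the terminals).
Nodal analysis, taking node 2 as the 0 V reference.
Source V1 fixes V_0 = 5 V.
KCL at each unknown node (sum of currents leaving = 0; resistances in Ω):
  Node 1: (V_1 - 5)/1000 + (V_1 - 0)/300 = 0
Collecting terms: 0.004333 × V_1 = 0.005  =>  V_1 = 1.154 V
V_th = V_1 - V_2 = 1.154 - 0 = 1.154 V
Step 2 — R_th: zero the source — replace V1 by a short circuit (node 2 merges into node 0) — and find the resistance seen between A (node 1) and B (node 0).
Reduce the network between node 1 (A) and node 0 (B) by series/parallel combination:
  Rp1 = R1 ‖ R2 (parallel, both between nodes 0 and 1) = 1/(1/1000 + 1/300) = 230.8 Ω
R_th = 230.8 Ω
I_n = V_th/R_th = 1.154/230.8 = 0.005 A, and R_n = R_th = 230.8 Ω

Final answer: I_n = 0.005 A, R_n = 230.8 Ω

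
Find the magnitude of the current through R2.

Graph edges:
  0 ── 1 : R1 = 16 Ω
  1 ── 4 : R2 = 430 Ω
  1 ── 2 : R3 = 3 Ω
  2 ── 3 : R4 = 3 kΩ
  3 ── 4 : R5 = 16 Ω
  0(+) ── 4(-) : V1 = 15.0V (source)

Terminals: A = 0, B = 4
Nodal analysis, taking node 4 as the 0 V reference.
Source V1 fixes V_0 = 15 V.
KCL at each unknown node (sum of currents leaving = 0; resistances in Ω):
  Node 1: (V_1 - 15)/16 + (V_1 - 0)/430 + (V_1 - V_2)/3 = 0
  Node 2: (V_2 - V_1)/3 + (V_2 - V_3)/3000 = 0
  Node 3: (V_3 - V_2)/3000 + (V_3 - 0)/16 = 0
Collecting terms (coefficients in siemens):
  0.3982·V_1 - 0.3333·V_2 = 0.9375
  0.3337·V_2 - 0.3333·V_1 - 0.0003333·V_3 = 0
  0.06283·V_3 - 0.0003333·V_2 = 0
Solving these 3 simultaneous equations (Gaussian elimination) gives:
  V_1 = 14.39 V, V_2 = 14.37 V, V_3 = 0.07625 V
I_R2 = (V_1 - V_4)/R2 = (14.39 - 0)/430 = 0.03346 A
|I_R2| = 0.03346 A

Final answer: |I_R2| = 0.03346 A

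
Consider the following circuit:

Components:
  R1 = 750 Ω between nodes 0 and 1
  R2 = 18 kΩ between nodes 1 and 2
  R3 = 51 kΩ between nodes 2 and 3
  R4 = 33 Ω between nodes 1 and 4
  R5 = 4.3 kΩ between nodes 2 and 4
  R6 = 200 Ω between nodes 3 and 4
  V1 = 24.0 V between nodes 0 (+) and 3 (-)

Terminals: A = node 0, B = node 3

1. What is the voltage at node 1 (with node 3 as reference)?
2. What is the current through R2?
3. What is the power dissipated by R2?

Nodal analysis, taking node 3 as the 0 V reference.
Source V1 fixes V_0 = 24 V.
KCL at each unknown node (sum of currents leaving = 0; resistances in Ω):
  Node 1: (V_1 - 24)/750 + (V_1 - V_2)/18000 + (V_1 - V_4)/33 = 0
  Node 2: (V_2 - V_1)/18000 + (V_2 - 0)/51000 + (V_2 - V_4)/4300 = 0
  Node 4: (V_4 - V_1)/33 + (V_4 - V_2)/4300 + (V_4 - 0)/200 = 0
Collecting terms (coefficients in siemens):
  0.03169·V_1 - 0.00005556·V_2 - 0.0303·V_4 = 0.032
  0.0003077·V_2 - 0.00005556·V_1 - 0.0002326·V_4 = 0
  0.03554·V_4 - 0.0303·V_1 - 0.0002326·V_2 = 0
Solving these 3 simultaneous equations (Gaussian elimination) gives:
  V_1 = 5.673 V, V_2 = 4.704 V, V_4 = 4.869 V
Part 1:
  Read off the nodal solution: V_1 = 5.673 V
Part 2:
  I_R2 = (V_1 - V_2)/R2 = (5.673 - 4.704)/18000 = 0.00005386 A
  Magnitude: I_R2 = 0.00005386 A
Part 3:
  I_R2 = (V_1 - V_2)/R2 = (5.673 - 4.704)/18000 = 0.00005386 A
  P_R2 = I_R2² × R2 = (0.00005386)² × 18000 = 0.00005223 W

Final answers:
1. V_1 = 5.673 V
2. I_R2 = 5.386e-05 A
3. P_R2 = 5.223e-05 W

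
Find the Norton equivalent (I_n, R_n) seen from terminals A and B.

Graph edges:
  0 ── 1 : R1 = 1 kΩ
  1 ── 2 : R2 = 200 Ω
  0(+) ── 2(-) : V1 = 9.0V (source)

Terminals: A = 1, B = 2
Find the Thévenin equivalent first; then I_n = V_th/R_th and R_n = R_th.
Step 1 — V_th is the open-circuit voltage V_A - V_B (nothing connected across the terminals).
Nodal analysis, taking node 2 as the 0 V reference.
Source V1 fixes V_0 = 9 V.
KCL at each unknown node (sum of currents leaving = 0; resistances in Ω):
  Node 1: (V_1 - 9)/1000 + (V_1 - 0)/200 = 0
Collecting terms: 0.006 × V_1 = 0.009  =>  V_1 = 1.5 V
V_th = V_1 - V_2 = 1.5 - 0 = 1.5 V
Step 2 — R_th: zero the source — replace V1 by a short circuit (node 2 merges into node 0) — and find the resistance seen between A (node 1) and B (node 0).
Reduce the network between node 1 (A) and node 0 (B) by series/parallel combination:
  Rp1 = R1 ‖ R2 (parallel, both between nodes 0 and 1) = 1/(1/1000 + 1/200) = 166.7 Ω
R_th = 166.7 Ω
I_n = V_th/R_th = 1.5/166.7 = 0.009 A, and R_n = R_th = 166.7 Ω

Final answer: I_n = 0.009 A, R_n = 166.7 Ω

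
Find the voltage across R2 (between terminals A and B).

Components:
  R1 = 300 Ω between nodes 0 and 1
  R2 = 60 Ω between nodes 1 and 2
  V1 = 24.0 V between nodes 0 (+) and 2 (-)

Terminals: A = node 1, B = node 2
R1 and R2 are in series across V1 (node 0 → node 1 → node 2), and the output A–B is taken across R2, so this is a voltage divider.
Series current: I = V1/(R1 + R2) = 24/(300 + 60) = 24/360 = 0.06667 A
V_R2 = I × R2 = V1 × R2/(R1 + R2) = 24 × 60/360 = 4 V

Final answer: 4 V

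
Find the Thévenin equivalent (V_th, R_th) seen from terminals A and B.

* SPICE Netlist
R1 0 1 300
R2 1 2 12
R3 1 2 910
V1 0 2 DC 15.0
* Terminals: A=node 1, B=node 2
Step 1 — V_th is the open-circuit voltage V_A - V_B (nothing connected across the terminals).
Nodal analysis, taking node 2 as the 0 V reference.
Source V1 fixes V_0 = 15 V.
KCL at each unknown node (sum of currents leaving = 0; resistances in Ω):
  Node 1: (V_1 - 15)/300 + (V_1 - 0)/12 + (V_1 - 0)/910 = 0
Collecting terms: 0.08777 × V_1 = 0.05  =>  V_1 = 0.5697 V
V_th = V_1 - V_2 = 0.5697 - 0 = 0.5697 V
Step 2 — R_th: zero the source — replace V1 by a short circuit (node 2 merges into node 0) — and find the resistance seen between A (node 1) and B (node 0).
Reduce the network between node 1 (A) and node 0 (B) by series/parallel combination:
  Rp1 = R1 ‖ R2 ‖ R3 (parallel, all between nodes 0 and 1) = 1/(1/300 + 1/12 + 1/910) = 11.39 Ω
R_th = 11.39 Ω

Final answer: V_th = 0.5697 V, R_th = 11.39 Ω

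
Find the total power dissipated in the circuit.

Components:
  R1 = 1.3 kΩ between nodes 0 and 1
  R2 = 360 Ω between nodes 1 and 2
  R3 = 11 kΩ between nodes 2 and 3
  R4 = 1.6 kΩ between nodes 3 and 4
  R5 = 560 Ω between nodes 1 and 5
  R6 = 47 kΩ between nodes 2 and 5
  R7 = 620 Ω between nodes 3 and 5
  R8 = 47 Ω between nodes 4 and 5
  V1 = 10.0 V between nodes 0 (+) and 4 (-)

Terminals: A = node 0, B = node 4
Nodal analysis, taking node 4 as the 0 V reference.
Source V1 fixes V_0 = 10 V.
KCL at each unknown node (sum of currents leaving = 0; resistances in Ω):
  Node 1: (V_1 - 10)/1300 + (V_1 - V_2)/360 + (V_1 - V_5)/560 = 0
  Node 2: (V_2 - V_1)/360 + (V_2 - V_3)/11000 + (V_2 - V_5)/47000 = 0
  Node 3: (V_3 - V_2)/11000 + (V_3 - 0)/1600 + (V_3 - V_5)/620 = 0
  Node 5: (V_5 - V_1)/560 + (V_5 - V_2)/47000 + (V_5 - V_3)/620 + (V_5 - 0)/47 = 0
Collecting terms (coefficients in siemens):
  0.005333·V_1 - 0.002778·V_2 - 0.001786·V_5 = 0.007692
  0.00289·V_2 - 0.002778·V_1 - 0.00009091·V_3 - 0.00002128·V_5 = 0
  0.002329·V_3 - 0.00009091·V_2 - 0.001613·V_5 = 0
  0.0247·V_5 - 0.001786·V_1 - 0.00002128·V_2 - 0.001613·V_3 = 0
Solving these 4 simultaneous equations (Gaussian elimination) gives:
  V_1 = 3.063 V, V_2 = 2.954 V, V_3 = 0.2833 V, V_5 = 0.2425 V
Power in each resistor, P = (ΔV)²/R:
  P_R1 = (10 - 3.063)²/1300 = 0.03702 W
  P_R2 = (3.063 - 2.954)²/360 = 0.00003251 W
  P_R3 = (2.954 - 0.2833)²/11000 = 0.0006486 W
  P_R4 = (0.2833 - 0)²/1600 = 0.00005015 W
  P_R5 = (3.063 - 0.2425)²/560 = 0.0142 W
  P_R6 = (2.954 - 0.2425)²/47000 = 0.0001565 W
  P_R7 = (0.2833 - 0.2425)²/620 = 0.000002683 W
  P_R8 = (0 - 0.2425)²/47 = 0.001251 W
P_total = P_R1 + P_R2 + P_R3 + P_R4 + P_R5 + P_R6 + P_R7 + P_R8 = 0.05336 W

Final answer: 0.05336 W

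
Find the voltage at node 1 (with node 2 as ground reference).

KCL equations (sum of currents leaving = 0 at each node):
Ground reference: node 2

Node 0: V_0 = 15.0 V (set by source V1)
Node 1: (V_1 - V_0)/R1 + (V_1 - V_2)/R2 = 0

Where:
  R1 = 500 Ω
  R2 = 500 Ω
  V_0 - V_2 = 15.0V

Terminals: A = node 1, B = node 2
Nodal analysis, taking node 2 as the 0 V reference.
Source V1 fixes V_0 = 15 V.
KCL at each unknown node (sum of currents leaving = 0; resistances in Ω):
  Node 1: (V_1 - 15)/500 + (V_1 - 0)/500 = 0
Collecting terms: 0.004 × V_1 = 0.03  =>  V_1 = 7.5 V
The requested potential is V_1 = 7.5 V.

Final answer: V_1 = 7.5 V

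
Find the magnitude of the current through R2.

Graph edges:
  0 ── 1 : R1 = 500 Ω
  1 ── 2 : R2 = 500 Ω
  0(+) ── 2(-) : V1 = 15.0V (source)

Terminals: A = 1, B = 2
Nodal analysis, taking node 2 as the 0 V reference.
Source V1 fixes V_0 = 15 V.
KCL at each unknown node (sum of currents leaving = 0; resistances in Ω):
  Node 1: (V_1 - 15)/500 + (V_1 - 0)/500 = 0
Collecting terms: 0.004 × V_1 = 0.03  =>  V_1 = 7.5 V
I_R2 = (V_1 - V_2)/R2 = (7.5 - 0)/500 = 0.015 A
|I_R2| = 0.015 A

Final answer: |I_R2| = 0.015 A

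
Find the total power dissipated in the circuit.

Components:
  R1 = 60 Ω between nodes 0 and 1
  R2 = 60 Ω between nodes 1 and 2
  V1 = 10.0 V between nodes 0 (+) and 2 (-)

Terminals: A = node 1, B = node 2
Nodal analysis, taking node 2 as the 0 V reference.
Source V1 fixes V_0 = 10 V.
KCL at each unknown node (sum of currents leaving = 0; resistances in Ω):
  Node 1: (V_1 - 10)/60 + (V_1 - 0)/60 = 0
Collecting terms: 0.03333 × V_1 = 0.1667  =>  V_1 = 5 V
Power in each resistor, P = (ΔV)²/R:
  P_R1 = (10 - 5)²/60 = 0.4167 W
  P_R2 = (5 - 0)²/60 = 0.4167 W
P_total = P_R1 + P_R2 = 0.8333 W

Final answer: 0.8333 W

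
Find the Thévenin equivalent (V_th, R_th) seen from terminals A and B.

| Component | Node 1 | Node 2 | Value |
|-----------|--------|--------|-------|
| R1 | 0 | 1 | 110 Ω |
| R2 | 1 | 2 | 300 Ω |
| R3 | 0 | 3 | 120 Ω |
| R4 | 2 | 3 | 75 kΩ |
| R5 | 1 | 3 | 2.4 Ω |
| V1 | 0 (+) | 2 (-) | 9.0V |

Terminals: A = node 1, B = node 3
Step 1 — V_th is the open-circuit voltage V_A - V_B (nothing connected across the terminals).
Nodal analysis, taking node 2 as the 0 V reference.
Source V1 fixes V_0 = 9 V.
KCL at each unknown node (sum of currents leaving = 0; resistances in Ω):
  Node 1: (V_1 - 9)/110 + (V_1 - 0)/300 + (V_1 - V_3)/2.4 = 0
  Node 3: (V_3 - 9)/120 + (V_3 - 0)/75000 + (V_3 - V_1)/2.4 = 0
Collecting terms (coefficients in siemens):
  0.4291·V_1 - 0.4167·V_3 = 0.08182
  0.425·V_3 - 0.4167·V_1 = 0.075
Determinant D = (0.4291)(0.425) - (-0.4167)(-0.4167) = 0.008758
V_1 = [(0.08182)(0.425) - (-0.4167)(0.075)]/D = 7.538 V
V_3 = [(0.4291)(0.075) - (0.08182)(-0.4167)]/D = 7.567 V
V_th = V_1 - V_3 = 7.538 - 7.567 = -0.02842 V
Step 2 — R_th: zero the source — replace V1 by a short circuit (node 2 merges into node 0) — and find the resistance seen between A (node 1) and B (node 3).
Reduce the network between node 1 (A) and node 3 (B) by series/parallel combination:
  Rp1 = R1 ‖ R2 (parallel, both between nodes 0 and 1) = 1/(1/110 + 1/300) = 80.49 Ω
  Rp2 = R3 ‖ R4 (parallel, both between nodes 0 and 3) = 1/(1/120 + 1/75000) = 119.8 Ω
  Rs1 = Rp1 + Rp2 (series, joined only at node 0) = 80.49 + 119.8 = 200.3 Ω
  Rp3 = R5 ‖ Rs1 (parallel, both between nodes 1 and 3) = 1/(1/2.4 + 1/200.3) = 2.372 Ω
R_th = 2.372 Ω

Final answer: V_th = -0.02842 V, R_th = 2.372 Ω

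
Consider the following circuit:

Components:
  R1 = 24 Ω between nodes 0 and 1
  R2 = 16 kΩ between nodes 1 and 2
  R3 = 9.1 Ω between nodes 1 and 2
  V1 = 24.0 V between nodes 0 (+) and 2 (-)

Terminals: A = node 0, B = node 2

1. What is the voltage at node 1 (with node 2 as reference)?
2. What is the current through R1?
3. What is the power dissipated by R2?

Nodal analysis, taking node 2 as the 0 V reference.
Source V1 fixes V_0 = 24 V.
KCL at each unknown node (sum of currents leaving = 0; resistances in Ω):
  Node 1: (V_1 - 24)/24 + (V_1 - 0)/16000 + (V_1 - 0)/9.1 = 0
Collecting terms: 0.1516 × V_1 = 1  =>  V_1 = 6.595 V
Part 1:
  Read off the nodal solution: V_1 = 6.595 V
Part 2:
  I_R1 = (V_0 - V_1)/R1 = (24 - 6.595)/24 = 0.7252 A
  Magnitude: I_R1 = 0.7252 A
Part 3:
  I_R2 = (V_1 - V_2)/R2 = (6.595 - 0)/16000 = 0.0004122 A
  P_R2 = I_R2² × R2 = (0.0004122)² × 16000 = 0.002719 W

Final answers:
1. V_1 = 6.595 V
2. I_R1 = 0.7252 A
3. P_R2 = 0.002719 W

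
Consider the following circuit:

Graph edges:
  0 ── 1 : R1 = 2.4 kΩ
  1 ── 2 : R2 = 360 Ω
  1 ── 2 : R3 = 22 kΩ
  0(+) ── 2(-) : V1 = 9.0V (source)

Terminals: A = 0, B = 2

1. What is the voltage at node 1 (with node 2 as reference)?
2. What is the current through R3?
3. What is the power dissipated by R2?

Nodal analysis, taking node 2 as the 0 V reference.
Source V1 fixes V_0 = 9 V.
KCL at each unknown node (sum of currents leaving = 0; resistances in Ω):
  Node 1: (V_1 - 9)/2400 + (V_1 - 0)/360 + (V_1 - 0)/22000 = 0
Collecting terms: 0.00324 × V_1 = 0.00375  =>  V_1 = 1.157 V
Part 1:
  Read off the nodal solution: V_1 = 1.157 V
Part 2:
  I_R3 = (V_1 - V_2)/R3 = (1.157 - 0)/22000 = 0.00005261 A
  Magnitude: I_R3 = 0.00005261 A
Part 3:
  I_R2 = (V_1 - V_2)/R2 = (1.157 - 0)/360 = 0.003215 A
  P_R2 = I_R2² × R2 = (0.003215)² × 360 = 0.003721 W

Final answers:
1. V_1 = 1.157 V
2. I_R3 = 5.261e-05 A
3. P_R2 = 0.003721 W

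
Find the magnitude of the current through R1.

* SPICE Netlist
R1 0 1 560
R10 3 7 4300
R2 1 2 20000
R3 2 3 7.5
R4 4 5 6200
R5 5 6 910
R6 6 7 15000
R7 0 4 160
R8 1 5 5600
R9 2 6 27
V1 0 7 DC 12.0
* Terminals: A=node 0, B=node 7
Nodal analysis, taking node 7 as the 0 V reference.
Source V1 fixes V_0 = 12 V.
KCL at each unknown node (sum of currents leaving = 0; resistances in Ω):
  Node 1: (V_1 - 12)/560 + (V_1 - V_2)/20000 + (V_1 - V_5)/5600 = 0
  Node 2: (V_2 - V_1)/20000 + (V_2 - V_3)/7.5 + (V_2 - V_6)/27 = 0
  Node 3: (V_3 - V_2)/7.5 + (V_3 - 0)/4300 = 0
  Node 4: (V_4 - V_5)/6200 + (V_4 - 12)/160 = 0
  Node 5: (V_5 - V_4)/6200 + (V_5 - V_6)/910 + (V_5 - V_1)/5600 = 0
  Node 6: (V_6 - V_5)/910 + (V_6 - 0)/15000 + (V_6 - V_2)/27 = 0
Collecting terms (coefficients in siemens):
  0.002014·V_1 - 0.00005·V_2 - 0.0001786·V_5 = 0.02143
  0.1704·V_2 - 0.00005·V_1 - 0.1333·V_3 - 0.03704·V_6 = 0
  0.1336·V_3 - 0.1333·V_2 = 0
  0.006411·V_4 - 0.0001613·V_5 = 0.075
  0.001439·V_5 - 0.0001786·V_1 - 0.0001613·V_4 - 0.001099·V_6 = 0
  0.0382·V_6 - 0.03704·V_2 - 0.001099·V_5 = 0
Solving these 6 simultaneous equations (Gaussian elimination) gives:
  V_1 = 11.43 V, V_2 = 5.891 V, V_3 = 5.881 V, V_4 = 11.88 V
  V_5 = 7.273 V, V_6 = 5.921 V
I_R1 = (V_0 - V_1)/R1 = (12 - 11.43)/560 = 0.001019 A
|I_R1| = 0.001019 A

Final answer: |I_R1| = 0.001019 A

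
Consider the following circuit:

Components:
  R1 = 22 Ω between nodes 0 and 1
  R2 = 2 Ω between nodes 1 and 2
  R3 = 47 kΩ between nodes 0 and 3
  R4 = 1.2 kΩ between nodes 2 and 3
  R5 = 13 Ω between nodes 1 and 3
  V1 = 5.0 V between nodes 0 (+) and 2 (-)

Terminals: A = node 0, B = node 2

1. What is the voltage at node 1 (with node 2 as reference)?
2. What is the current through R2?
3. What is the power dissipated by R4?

Nodal analysis, taking node 2 as the 0 V reference.
Source V1 fixes V_0 = 5 V.
KCL at each unknown node (sum of currents leaving = 0; resistances in Ω):
  Node 1: (V_1 - 5)/22 + (V_1 - 0)/2 + (V_1 - V_3)/13 = 0
  Node 3: (V_3 - 5)/47000 + (V_3 - 0)/1200 + (V_3 - V_1)/13 = 0
Collecting terms (coefficients in siemens):
  0.6224·V_1 - 0.07692·V_3 = 0.2273
  0.07778·V_3 - 0.07692·V_1 = 0.0001064
Determinant D = (0.6224)(0.07778) - (-0.07692)(-0.07692) = 0.04249
V_1 = [(0.2273)(0.07778) - (-0.07692)(0.0001064)]/D = 0.4162 V
V_3 = [(0.6224)(0.0001064) - (0.2273)(-0.07692)]/D = 0.413 V
Part 1:
  Read off the nodal solution: V_1 = 0.4162 V
Part 2:
  I_R2 = (V_1 - V_2)/R2 = (0.4162 - 0)/2 = 0.2081 A
  Magnitude: I_R2 = 0.2081 A
Part 3:
  I_R4 = (V_2 - V_3)/R4 = (0 - 0.413)/1200 = -0.0003442 A
  P_R4 = I_R4² × R4 = (-0.0003442)² × 1200 = 0.0001421 W

Final answers:
1. V_1 = 0.4162 V
2. I_R2 = 0.2081 A
3. P_R4 = 0.0001421 W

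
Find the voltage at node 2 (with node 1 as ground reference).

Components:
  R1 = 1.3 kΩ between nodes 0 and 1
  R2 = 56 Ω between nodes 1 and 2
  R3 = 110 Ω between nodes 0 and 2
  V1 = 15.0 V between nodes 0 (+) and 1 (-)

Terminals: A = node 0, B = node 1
Nodal analysis, taking node 1 as the 0 V reference.
Source V1 fixes V_0 = 15 V.
KCL at each unknown node (sum of currents leaving = 0; resistances in Ω):
  Node 2: (V_2 - 0)/56 + (V_2 - 15)/110 = 0
Collecting terms: 0.02695 × V_2 = 0.1364  =>  V_2 = 5.06 V
The requested potential is V_2 = 5.06 V.

Final answer: V_2 = 5.06 V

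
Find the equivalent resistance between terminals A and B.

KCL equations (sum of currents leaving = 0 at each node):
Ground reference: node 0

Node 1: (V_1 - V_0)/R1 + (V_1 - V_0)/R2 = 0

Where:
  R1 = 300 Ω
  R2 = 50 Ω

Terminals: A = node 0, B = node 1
Reduce the network between node 0 (A) and node 1 (B) by series/parallel combination:
  Rp1 = R1 ‖ R2 (parallel, both between nodes 0 and 1) = 1/(1/300 + 1/50) = 42.86 Ω
R_eq = 42.86 Ω

Final answer: 42.86 Ω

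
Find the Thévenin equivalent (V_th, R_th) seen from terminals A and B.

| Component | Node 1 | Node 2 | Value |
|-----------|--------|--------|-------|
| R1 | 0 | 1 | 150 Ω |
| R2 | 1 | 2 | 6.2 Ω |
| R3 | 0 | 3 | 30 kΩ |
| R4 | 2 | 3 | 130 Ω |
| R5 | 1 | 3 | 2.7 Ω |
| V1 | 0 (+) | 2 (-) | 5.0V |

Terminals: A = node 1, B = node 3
Step 1 — V_th is the open-circuit voltage V_A - V_B (nothing connected across the terminals).
Nodal analysis, taking node 2 as the 0 V reference.
Source V1 fixes V_0 = 5 V.
KCL at each unknown node (sum of currents leaving = 0; resistances in Ω):
  Node 1: (V_1 - 5)/150 + (V_1 - 0)/6.2 + (V_1 - V_3)/2.7 = 0
  Node 3: (V_3 - 5)/30000 + (V_3 - 0)/130 + (V_3 - V_1)/2.7 = 0
Collecting terms (coefficients in siemens):
  0.5383·V_1 - 0.3704·V_3 = 0.03333
  0.3781·V_3 - 0.3704·V_1 = 0.0001667
Determinant D = (0.5383)(0.3781) - (-0.3704)(-0.3704) = 0.06637
V_1 = [(0.03333)(0.3781) - (-0.3704)(0.0001667)]/D = 0.1908 V
V_3 = [(0.5383)(0.0001667) - (0.03333)(-0.3704)]/D = 0.1874 V
V_th = V_1 - V_3 = 0.1908 - 0.1874 = 0.003459 V
Step 2 — R_th: zero the source — replace V1 by a short circuit (node 2 merges into node 0) — and find the resistance seen between A (node 1) and B (node 3).
Reduce the network between node 1 (A) and node 3 (B) by series/parallel combination:
  Rp1 = R1 ‖ R2 (parallel, both between nodes 0 and 1) = 1/(1/150 + 1/6.2) = 5.954 Ω
  Rp2 = R3 ‖ R4 (parallel, both between nodes 0 and 3) = 1/(1/30000 + 1/130) = 129.4 Ω
  Rs1 = Rp1 + Rp2 (series, joined only at node 0) = 5.954 + 129.4 = 135.4 Ω
  Rp3 = R5 ‖ Rs1 (parallel, both between nodes 1 and 3) = 1/(1/2.7 + 1/135.4) = 2.647 Ω
R_th = 2.647 Ω

Final answer: V_th = 0.003459 V, R_th = 2.647 Ω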